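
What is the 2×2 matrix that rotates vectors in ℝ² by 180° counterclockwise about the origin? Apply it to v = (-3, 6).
R = [[-1, 0], [0, -1]]; R·v = (3, -6)

A counterclockwise rotation by angle θ in ℝ² has matrix R(θ) = [[cos θ, -sin θ], [sin θ, cos θ]].
For θ = 180°: cos θ = -1, sin θ = 0.
R(180°) = [[-1, 0], [0, -1]].
R·v = [-1·-3 + (0)·6, 0·-3 + -1·6] = (3, -6).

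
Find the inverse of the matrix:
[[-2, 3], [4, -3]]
[[1/2, 1/2], [2/3, 1/3]]

For [[a,b],[c,d]], inverse = (1/det)·[[d,-b],[-c,a]]
det = -2·-3 - 3·4 = -6
Inverse = (1/-6)·[[-3, -3], [-4, -2]]
        = [[1/2, 1/2], [2/3, 1/3]]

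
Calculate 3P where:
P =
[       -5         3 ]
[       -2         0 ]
3P =
[      -15         9 ]
[       -6         0 ]

Scalar multiplication is elementwise: (3P)[i][j] = 3 * P[i][j].
  (3P)[0][0] = 3 * (-5) = -15
  (3P)[0][1] = 3 * (3) = 9
  (3P)[1][0] = 3 * (-2) = -6
  (3P)[1][1] = 3 * (0) = 0
3P =
[      -15         9 ]
[       -6         0 ]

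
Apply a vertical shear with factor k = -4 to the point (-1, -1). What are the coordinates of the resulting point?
(-1, 3)

Shear matrix for vertical shear with factor k = -4:
[[1, 0], [-4, 1]]
Result: (-1, -1) → (-1, 3)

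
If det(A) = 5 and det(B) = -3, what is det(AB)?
-15

Use the multiplicative property of determinants: det(AB) = det(A)*det(B).
det(AB) = (5)*(-3) = -15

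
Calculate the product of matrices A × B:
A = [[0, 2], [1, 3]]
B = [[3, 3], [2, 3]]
[[4, 6], [9, 12]]

Matrix multiplication:
C[0][0] = 0×3 + 2×2 = 4
C[0][1] = 0×3 + 2×3 = 6
C[1][0] = 1×3 + 3×2 = 9
C[1][1] = 1×3 + 3×3 = 12
Result: [[4, 6], [9, 12]]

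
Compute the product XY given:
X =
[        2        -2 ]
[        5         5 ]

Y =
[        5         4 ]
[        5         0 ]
XY =
[        0         8 ]
[       50        20 ]

Matrix multiplication: (XY)[i][j] = sum over k of X[i][k] * Y[k][j].
  (XY)[0][0] = (2)*(5) + (-2)*(5) = 0
  (XY)[0][1] = (2)*(4) + (-2)*(0) = 8
  (XY)[1][0] = (5)*(5) + (5)*(5) = 50
  (XY)[1][1] = (5)*(4) + (5)*(0) = 20
XY =
[        0         8 ]
[       50        20 ]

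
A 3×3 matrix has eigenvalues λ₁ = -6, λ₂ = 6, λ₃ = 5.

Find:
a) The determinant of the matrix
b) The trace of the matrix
det = -180, trace = 5

Two standard eigenvalue identities:
- det(A) equals the product of the eigenvalues (counted with multiplicity).
- trace(A) equals the sum of the eigenvalues.
det(A) = (-6)*(6)*(5) = -180.
trace(A) = -6 + 6 + 5 = 5.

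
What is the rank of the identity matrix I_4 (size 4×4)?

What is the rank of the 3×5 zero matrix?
rank(I_4) = 4, rank(0) = 0

The identity I_4 has 4 columns that are the standard basis vectors e_1, …, e_4. These are linearly independent, so all 4 columns are pivots and rank(I_4) = 4.
The 3×5 zero matrix has every entry zero, so every row is the zero row and there are no pivots; rank(0) = 0.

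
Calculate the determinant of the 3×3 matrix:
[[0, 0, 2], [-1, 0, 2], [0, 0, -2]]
0

Expansion along first row:
det = 0·det([[0,2],[0,-2]]) - 0·det([[-1,2],[0,-2]]) + 2·det([[-1,0],[0,0]])
    = 0·(0·-2 - 2·0) - 0·(-1·-2 - 2·0) + 2·(-1·0 - 0·0)
    = 0·0 - 0·2 + 2·0
    = 0 + 0 + 0 = 0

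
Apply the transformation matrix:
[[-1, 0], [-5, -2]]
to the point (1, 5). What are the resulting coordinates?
(-1, -15)

Matrix multiplication:
[[-1, 0], [-5, -2]] × [1, 5]ᵀ
= [-1×1 + 0×5, -5×1 + -2×5]ᵀ
= [-1.0000, -15.0000]ᵀ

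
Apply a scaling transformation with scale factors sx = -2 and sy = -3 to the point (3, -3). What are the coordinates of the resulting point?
(-6, 9)

Scaling matrix:
[[-2, 0], [0, -3]]
Result: (3 × -2, -3 × -3) = (-6, 9)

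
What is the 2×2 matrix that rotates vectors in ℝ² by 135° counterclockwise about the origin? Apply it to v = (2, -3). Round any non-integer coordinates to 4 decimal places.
R = [[-√2/2, -√2/2], [√2/2, -√2/2]]; R·v = (0.7071, 3.5355)

A counterclockwise rotation by angle θ in ℝ² has matrix R(θ) = [[cos θ, -sin θ], [sin θ, cos θ]].
For θ = 135°: cos θ = -√2/2, sin θ = √2/2.
R(135°) = [[-√2/2, -√2/2], [√2/2, -√2/2]].
R·v = [-√2/2·2 + (-√2/2)·-3, √2/2·2 + -√2/2·-3] = (0.7071, 3.5355).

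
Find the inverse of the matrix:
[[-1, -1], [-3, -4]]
[[-4, 1], [3, -1]]

For [[a,b],[c,d]], inverse = (1/det)·[[d,-b],[-c,a]]
det = -1·-4 - -1·-3 = 1
Inverse = (1/1)·[[-4, 1], [3, -1]]
        = [[-4, 1], [3, -1]]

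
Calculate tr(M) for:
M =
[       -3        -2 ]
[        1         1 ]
tr(M) = -3 + 1 = -2

The trace of a square matrix is the sum of its diagonal entries.
Diagonal entries of M: M[0][0] = -3, M[1][1] = 1.
tr(M) = -3 + 1 = -2.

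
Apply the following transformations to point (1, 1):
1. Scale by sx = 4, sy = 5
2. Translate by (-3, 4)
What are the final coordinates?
(1, 9)

Step 1: Scale (1, 1) by (sx, sy) = (4, 5) → (4, 5)
Step 2: Translate by (-3, 4) → (1, 9)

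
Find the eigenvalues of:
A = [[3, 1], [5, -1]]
λ = -2, 4

Solve det(A - λI) = 0. For a 2×2 matrix this is λ² - (trace)λ + det = 0.
trace(A) = 3 - 1 = 2.
det(A) = (3)*(-1) - (1)*(5) = -3 - 5 = -8.
Characteristic equation: λ² - (2)λ + (-8) = 0.
Discriminant: (2)² - 4*(-8) = 4 + 32 = 36.
Roots: λ = (2 ± √36) / 2 = -2, 4.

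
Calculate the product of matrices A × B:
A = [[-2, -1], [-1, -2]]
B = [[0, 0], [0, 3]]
[[0, -3], [0, -6]]

Matrix multiplication:
C[0][0] = -2×0 + -1×0 = 0
C[0][1] = -2×0 + -1×3 = -3
C[1][0] = -1×0 + -2×0 = 0
C[1][1] = -1×0 + -2×3 = -6
Result: [[0, -3], [0, -6]]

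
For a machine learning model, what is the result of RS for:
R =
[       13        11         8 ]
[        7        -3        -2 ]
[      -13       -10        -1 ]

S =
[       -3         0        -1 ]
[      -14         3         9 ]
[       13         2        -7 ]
RS =
[      -89        49        30 ]
[       -5       -13       -20 ]
[      166       -32       -70 ]

Matrix multiplication: (RS)[i][j] = sum over k of R[i][k] * S[k][j].
  (RS)[0][0] = (13)*(-3) + (11)*(-14) + (8)*(13) = -89
  (RS)[0][1] = (13)*(0) + (11)*(3) + (8)*(2) = 49
  (RS)[0][2] = (13)*(-1) + (11)*(9) + (8)*(-7) = 30
  (RS)[1][0] = (7)*(-3) + (-3)*(-14) + (-2)*(13) = -5
  (RS)[1][1] = (7)*(0) + (-3)*(3) + (-2)*(2) = -13
  (RS)[1][2] = (7)*(-1) + (-3)*(9) + (-2)*(-7) = -20
  (RS)[2][0] = (-13)*(-3) + (-10)*(-14) + (-1)*(13) = 166
  (RS)[2][1] = (-13)*(0) + (-10)*(3) + (-1)*(2) = -32
  (RS)[2][2] = (-13)*(-1) + (-10)*(9) + (-1)*(-7) = -70
RS =
[      -89        49        30 ]
[       -5       -13       -20 ]
[      166       -32       -70 ]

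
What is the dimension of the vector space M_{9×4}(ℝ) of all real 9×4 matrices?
Dimension = 36

A real 9×4 matrix is determined by its 9·4 = 36 independent entries.
A standard basis is {E_ij : 1 ≤ i ≤ 9, 1 ≤ j ≤ 4}, where E_ij has a 1 in position (i, j) and 0 elsewhere — there are 36 such matrices, and they are linearly independent and span M_{9×4}(ℝ).
Therefore dim(M_{9×4}(ℝ)) = 36.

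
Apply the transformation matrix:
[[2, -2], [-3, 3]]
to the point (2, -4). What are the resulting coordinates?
(12, -18)

Matrix multiplication:
[[2, -2], [-3, 3]] × [2, -4]ᵀ
= [2×2 + -2×-4, -3×2 + 3×-4]ᵀ
= [12.0000, -18.0000]ᵀ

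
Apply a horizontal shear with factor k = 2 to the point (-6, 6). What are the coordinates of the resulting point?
(6, 6)

Shear matrix for horizontal shear with factor k = 2:
[[1, 2], [0, 1]]
Result: (-6, 6) → (6, 6)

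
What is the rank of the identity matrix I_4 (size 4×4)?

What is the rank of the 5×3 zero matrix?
rank(I_4) = 4, rank(0) = 0

The identity I_4 has 4 columns that are the standard basis vectors e_1, …, e_4. These are linearly independent, so all 4 columns are pivots and rank(I_4) = 4.
The 5×3 zero matrix has every entry zero, so every row is the zero row and there are no pivots; rank(0) = 0.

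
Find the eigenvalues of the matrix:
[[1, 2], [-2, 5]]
λ = 3 and λ = 3

Characteristic equation: det(A - λI) = 0
λ² - (trace)λ + (det) = 0
λ² - (6)λ + (9) = 0
λ² - 6λ + 9 = 0
Solving: λ = 3, 3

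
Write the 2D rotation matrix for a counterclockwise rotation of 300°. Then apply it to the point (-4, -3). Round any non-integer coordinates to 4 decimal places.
R = [[1/2, √3/2], [-√3/2, 1/2]]; R·(-4, -3) = (-4.5981, 1.9641)

Rotation matrix formula: R(θ) = [[cos θ, -sin θ], [sin θ, cos θ]]
For θ = 300°:
cos(300°) = 1/2
sin(300°) = -√3/2
R = [[1/2, √3/2], [-√3/2, 1/2]]
Apply to (-4, -3): [1/2·-4 + (√3/2)·-3, -√3/2·-4 + 1/2·-3] = (-4.5981, 1.9641)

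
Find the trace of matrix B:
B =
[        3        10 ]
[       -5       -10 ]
tr(B) = 3 - 10 = -7

The trace of a square matrix is the sum of its diagonal entries.
Diagonal entries of B: B[0][0] = 3, B[1][1] = -10.
tr(B) = 3 - 10 = -7.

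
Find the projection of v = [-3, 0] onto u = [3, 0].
[-3, 0]

The projection of v onto u is proj_u(v) = ((v·u) / (u·u)) · u.
v·u = (-3)*(3) + (0)*(0) = -9.
u·u = (3)*(3) + (0)*(0) = 9.
coefficient = -9 / 9 = -1.
proj_u(v) = -1 · [3, 0] = [-3, 0].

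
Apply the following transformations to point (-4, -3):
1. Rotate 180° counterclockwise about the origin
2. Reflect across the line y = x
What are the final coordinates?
(3, 4)

Step 1: Rotate 180° → (4, 3)
Step 2: Reflect across the line y = x → (3, 4)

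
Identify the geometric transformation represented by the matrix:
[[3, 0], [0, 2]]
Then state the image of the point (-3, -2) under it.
non-uniform scaling by (3, 2); image of (-3, -2) is (-9, -4)

This is diagonal with distinct entries, so it scales the x-axis by 3 and the y-axis by 2.
The matrix [[3, 0], [0, 2]] represents: non-uniform scaling by (3, 2).
Applying it to (-3, -2): [3·-3 + 0·-2, 0·-3 + 2·-2] = (-9, -4).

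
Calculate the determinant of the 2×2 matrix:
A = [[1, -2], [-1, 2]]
0

For A = [[a, b], [c, d]], det(A) = a*d - b*c.
det(A) = (1)*(2) - (-2)*(-1) = 2 - 2 = 0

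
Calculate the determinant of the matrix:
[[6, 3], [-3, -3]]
-9

For a 2×2 matrix [[a, b], [c, d]], det = ad - bc
det = (6)(-3) - (3)(-3) = -18 - -9 = -9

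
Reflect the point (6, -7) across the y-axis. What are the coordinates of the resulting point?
(-6, -7)

Reflection across y-axis: (6, -7) → (-6, -7)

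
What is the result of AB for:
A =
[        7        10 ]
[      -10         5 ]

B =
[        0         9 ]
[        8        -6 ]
AB =
[       80         3 ]
[       40      -120 ]

Matrix multiplication: (AB)[i][j] = sum over k of A[i][k] * B[k][j].
  (AB)[0][0] = (7)*(0) + (10)*(8) = 80
  (AB)[0][1] = (7)*(9) + (10)*(-6) = 3
  (AB)[1][0] = (-10)*(0) + (5)*(8) = 40
  (AB)[1][1] = (-10)*(9) + (5)*(-6) = -120
AB =
[       80         3 ]
[       40      -120 ]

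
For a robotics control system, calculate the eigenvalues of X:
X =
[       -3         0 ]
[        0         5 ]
λ = -3, 5

Solve det(X - λI) = 0. For a 2×2 matrix the characteristic equation is λ² - (trace)λ + det = 0.
trace(X) = a + d = -3 + 5 = 2.
det(X) = a*d - b*c = (-3)*(5) - (0)*(0) = -15 - 0 = -15.
Characteristic equation: λ² - (2)λ + (-15) = 0.
Discriminant = (2)² - 4*(-15) = 4 + 60 = 64.
λ = (2 ± √64) / 2 = (2 ± 8) / 2 = -3, 5.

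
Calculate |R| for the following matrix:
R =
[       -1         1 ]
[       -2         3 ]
det(R) = -1

For a 2×2 matrix [[a, b], [c, d]], det = a*d - b*c.
det(R) = (-1)*(3) - (1)*(-2) = -3 + 2 = -1.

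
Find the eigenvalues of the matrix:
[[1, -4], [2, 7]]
λ = 3 and λ = 5

Characteristic equation: det(A - λI) = 0
λ² - (trace)λ + (det) = 0
λ² - (8)λ + (15) = 0
λ² - 8λ + 15 = 0
Solving: λ = 3, 5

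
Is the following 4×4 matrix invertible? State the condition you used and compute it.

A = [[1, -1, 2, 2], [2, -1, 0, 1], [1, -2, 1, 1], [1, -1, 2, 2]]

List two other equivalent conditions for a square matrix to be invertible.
No, not invertible; det(A) = 0 (two rows are equal, so the rows are linearly dependent). Equivalent conditions (failing for this A): rank(A) < 4; Ax = 0 has non-trivial solutions; 0 is an eigenvalue; the columns are linearly dependent.

To check invertibility, compute det(A).
In this matrix, row 0 and the last row are identical, so one row is a scalar multiple of another and the rows are linearly dependent.
A matrix with linearly dependent rows has det = 0 and is not invertible.
Equivalent failed conditions:
- rank(A) < 4.
- Ax = 0 has non-trivial solutions.
- 0 is an eigenvalue.
- The columns are linearly dependent.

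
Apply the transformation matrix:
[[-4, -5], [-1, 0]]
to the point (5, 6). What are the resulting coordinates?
(-50, -5)

Matrix multiplication:
[[-4, -5], [-1, 0]] × [5, 6]ᵀ
= [-4×5 + -5×6, -1×5 + 0×6]ᵀ
= [-50.0000, -5.0000]ᵀ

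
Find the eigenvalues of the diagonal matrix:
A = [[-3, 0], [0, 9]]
λ₁ = -3, λ₂ = 9

The characteristic polynomial of A is det(A - λI) = (-3 - λ)(9 - λ) = 0.
The roots are λ = -3 and λ = 9, so the eigenvalues are the diagonal entries.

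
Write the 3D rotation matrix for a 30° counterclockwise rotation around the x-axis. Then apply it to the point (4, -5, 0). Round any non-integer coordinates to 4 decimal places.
R = [[1, 0, 0], [0, √3/2, -1/2], [0, 1/2, √3/2]]; R·(4, -5, 0) = (4.0000, -4.3301, -2.5000)

Rotation matrix for 30° around x-axis:
cos(30°) = √3/2, sin(30°) = 1/2
R = [[1, 0, 0], [0, √3/2, -1/2], [0, 1/2, √3/2]]
Apply to (4, -5, 0): R·[4, -5, 0]ᵀ = (4.0000, -4.3301, -2.5000)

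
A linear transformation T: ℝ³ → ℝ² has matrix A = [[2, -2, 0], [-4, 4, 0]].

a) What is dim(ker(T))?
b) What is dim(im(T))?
dim(ker) = 2, dim(im) = 1

Observe that row 2 = -2 × row 1 (so the rows are linearly dependent).
Thus rank(A) = 1 (only one linearly independent row).
dim(im(T)) = rank(A) = 1.
By the rank-nullity theorem applied to T: ℝ³ → ℝ², rank(A) + nullity(A) = 3 (the domain dimension), so dim(ker(T)) = 3 - 1 = 2.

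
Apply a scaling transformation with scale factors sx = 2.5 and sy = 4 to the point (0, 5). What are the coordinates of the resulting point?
(0.0, 20)

Scaling matrix:
[[2.50, 0], [0, 4]]
Result: (0 × 2.5, 5 × 4) = (0.0, 20)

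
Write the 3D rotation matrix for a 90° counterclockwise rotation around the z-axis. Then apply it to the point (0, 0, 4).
R = [[0, -1, 0], [1, 0, 0], [0, 0, 1]]; R·(0, 0, 4) = (0, 0, 4)

Rotation matrix for 90° around z-axis:
cos(90°) = 0, sin(90°) = 1
R = [[0, -1, 0], [1, 0, 0], [0, 0, 1]]
Apply to (0, 0, 4): R·[0, 0, 4]ᵀ = (0, 0, 4)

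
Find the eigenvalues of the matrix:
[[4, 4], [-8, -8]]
λ = -4 and λ = 0

Characteristic equation: det(A - λI) = 0
λ² - (trace)λ + (det) = 0
λ² - (-4)λ + (0) = 0
λ² + 4λ + 0 = 0
Solving: λ = -4, 0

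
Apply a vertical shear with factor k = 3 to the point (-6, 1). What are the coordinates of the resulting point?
(-6, -17)

Shear matrix for vertical shear with factor k = 3:
[[1, 0], [3, 1]]
Result: (-6, 1) → (-6, -17)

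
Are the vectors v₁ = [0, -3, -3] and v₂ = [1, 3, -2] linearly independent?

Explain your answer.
Yes, linearly independent

Two vectors are linearly dependent iff one is a scalar multiple of the other.
No single scalar k satisfies v₂ = k·v₁ (the ratios of corresponding entries disagree), so v₁ and v₂ are linearly independent.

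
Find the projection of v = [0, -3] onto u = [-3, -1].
[-9/10, -3/10]

The projection of v onto u is proj_u(v) = ((v·u) / (u·u)) · u.
v·u = (0)*(-3) + (-3)*(-1) = 3.
u·u = (-3)*(-3) + (-1)*(-1) = 10.
coefficient = 3 / 10 = 3/10.
proj_u(v) = 3/10 · [-3, -1] = [-9/10, -3/10].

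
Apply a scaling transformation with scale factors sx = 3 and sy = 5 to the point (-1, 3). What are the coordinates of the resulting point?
(-3, 15)

Scaling matrix:
[[3, 0], [0, 5]]
Result: (-1 × 3, 3 × 5) = (-3, 15)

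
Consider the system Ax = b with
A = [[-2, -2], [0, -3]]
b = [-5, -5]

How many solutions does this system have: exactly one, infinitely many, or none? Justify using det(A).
Exactly one solution

Compute det(A) = (-2)*(-3) - (-2)*(0) = 6.
Because det(A) ≠ 0, A is invertible and Ax = b has a unique solution for every b (here x = A⁻¹ b).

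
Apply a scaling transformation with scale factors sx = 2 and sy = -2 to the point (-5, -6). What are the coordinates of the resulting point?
(-10, 12)

Scaling matrix:
[[2, 0], [0, -2]]
Result: (-5 × 2, -6 × -2) = (-10, 12)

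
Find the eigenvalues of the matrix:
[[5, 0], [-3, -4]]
λ = -4 and λ = 5

Characteristic equation: det(A - λI) = 0
λ² - (trace)λ + (det) = 0
λ² - (1)λ + (-20) = 0
λ² - 1λ - 20 = 0
Solving: λ = -4, 5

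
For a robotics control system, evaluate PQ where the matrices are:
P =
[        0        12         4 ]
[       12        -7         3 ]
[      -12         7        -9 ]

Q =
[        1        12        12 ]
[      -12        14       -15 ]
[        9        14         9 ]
PQ =
[     -108       224      -144 ]
[      123        88       276 ]
[     -177      -172      -330 ]

Matrix multiplication: (PQ)[i][j] = sum over k of P[i][k] * Q[k][j].
  (PQ)[0][0] = (0)*(1) + (12)*(-12) + (4)*(9) = -108
  (PQ)[0][1] = (0)*(12) + (12)*(14) + (4)*(14) = 224
  (PQ)[0][2] = (0)*(12) + (12)*(-15) + (4)*(9) = -144
  (PQ)[1][0] = (12)*(1) + (-7)*(-12) + (3)*(9) = 123
  (PQ)[1][1] = (12)*(12) + (-7)*(14) + (3)*(14) = 88
  (PQ)[1][2] = (12)*(12) + (-7)*(-15) + (3)*(9) = 276
  (PQ)[2][0] = (-12)*(1) + (7)*(-12) + (-9)*(9) = -177
  (PQ)[2][1] = (-12)*(12) + (7)*(14) + (-9)*(14) = -172
  (PQ)[2][2] = (-12)*(12) + (7)*(-15) + (-9)*(9) = -330
PQ =
[     -108       224      -144 ]
[      123        88       276 ]
[     -177      -172      -330 ]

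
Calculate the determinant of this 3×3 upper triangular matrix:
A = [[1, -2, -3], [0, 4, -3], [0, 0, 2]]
8

The determinant of a triangular matrix is the product of its diagonal entries (the off-diagonal entries above the diagonal do not affect it).
det(A) = (1) * (4) * (2) = 8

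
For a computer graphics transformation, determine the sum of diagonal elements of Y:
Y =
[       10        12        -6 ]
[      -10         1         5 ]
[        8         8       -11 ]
tr(Y) = 10 + 1 - 11 = 0

The trace of a square matrix is the sum of its diagonal entries.
Diagonal entries of Y: Y[0][0] = 10, Y[1][1] = 1, Y[2][2] = -11.
tr(Y) = 10 + 1 - 11 = 0.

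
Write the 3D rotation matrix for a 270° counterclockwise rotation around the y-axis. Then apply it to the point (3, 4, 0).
R = [[0, 0, -1], [0, 1, 0], [1, 0, 0]]; R·(3, 4, 0) = (0, 4, 3)

Rotation matrix for 270° around y-axis:
cos(270°) = 0, sin(270°) = -1
R = [[0, 0, -1], [0, 1, 0], [1, 0, 0]]
Apply to (3, 4, 0): R·[3, 4, 0]ᵀ = (0, 4, 3)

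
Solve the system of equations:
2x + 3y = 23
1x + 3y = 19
x = 4, y = 5

Use elimination (row reduction):
Equation 1: 2x + 3y = 23.
Equation 2: 1x + 3y = 19.
Multiply Eq1 by 1 and Eq2 by 2: 2x + 3y = 23;  2x + 6y = 38.
Subtract: (3)y = 15, so y = 5.
Back-substitute into Eq1: 2x + 3*(5) = 23, so x = 4.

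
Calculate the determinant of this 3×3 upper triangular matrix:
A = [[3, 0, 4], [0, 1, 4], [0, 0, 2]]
6

The determinant of a triangular matrix is the product of its diagonal entries (the off-diagonal entries above the diagonal do not affect it).
det(A) = (3) * (1) * (2) = 6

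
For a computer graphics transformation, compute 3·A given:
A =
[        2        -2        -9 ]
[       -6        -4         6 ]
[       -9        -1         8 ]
3A =
[        6        -6       -27 ]
[      -18       -12        18 ]
[      -27        -3        24 ]

Scalar multiplication is elementwise: (3A)[i][j] = 3 * A[i][j].
  (3A)[0][0] = 3 * (2) = 6
  (3A)[0][1] = 3 * (-2) = -6
  (3A)[0][2] = 3 * (-9) = -27
  (3A)[1][0] = 3 * (-6) = -18
  (3A)[1][1] = 3 * (-4) = -12
  (3A)[1][2] = 3 * (6) = 18
  (3A)[2][0] = 3 * (-9) = -27
  (3A)[2][1] = 3 * (-1) = -3
  (3A)[2][2] = 3 * (8) = 24
3A =
[        6        -6       -27 ]
[      -18       -12        18 ]
[      -27        -3        24 ]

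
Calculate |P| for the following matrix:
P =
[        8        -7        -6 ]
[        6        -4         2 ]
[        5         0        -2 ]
det(P) = -210

Expand along row 0 (cofactor expansion): det(P) = a*(e*i - f*h) - b*(d*i - f*g) + c*(d*h - e*g), where the 3×3 is [[a, b, c], [d, e, f], [g, h, i]].
Minor M_00 = (-4)*(-2) - (2)*(0) = 8 - 0 = 8.
Minor M_01 = (6)*(-2) - (2)*(5) = -12 - 10 = -22.
Minor M_02 = (6)*(0) - (-4)*(5) = 0 + 20 = 20.
det(P) = (8)*(8) - (-7)*(-22) + (-6)*(20) = 64 - 154 - 120 = -210.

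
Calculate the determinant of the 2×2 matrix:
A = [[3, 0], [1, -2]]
-6

For A = [[a, b], [c, d]], det(A) = a*d - b*c.
det(A) = (3)*(-2) - (0)*(1) = -6 - 0 = -6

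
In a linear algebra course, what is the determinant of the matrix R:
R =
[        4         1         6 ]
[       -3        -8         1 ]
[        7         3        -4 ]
det(R) = 393

Expand along row 0 (cofactor expansion): det(R) = a*(e*i - f*h) - b*(d*i - f*g) + c*(d*h - e*g), where the 3×3 is [[a, b, c], [d, e, f], [g, h, i]].
Minor M_00 = (-8)*(-4) - (1)*(3) = 32 - 3 = 29.
Minor M_01 = (-3)*(-4) - (1)*(7) = 12 - 7 = 5.
Minor M_02 = (-3)*(3) - (-8)*(7) = -9 + 56 = 47.
det(R) = (4)*(29) - (1)*(5) + (6)*(47) = 116 - 5 + 282 = 393.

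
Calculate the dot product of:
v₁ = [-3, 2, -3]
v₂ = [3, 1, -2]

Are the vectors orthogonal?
-1, No

The dot product is the sum of products of corresponding components.
v₁·v₂ = (-3)*(3) + (2)*(1) + (-3)*(-2) = -9 + 2 + 6 = -1.
Two vectors are orthogonal iff their dot product is 0; here the dot product is -1, so the vectors are not orthogonal.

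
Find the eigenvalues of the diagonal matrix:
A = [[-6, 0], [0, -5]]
λ₁ = -6, λ₂ = -5

The characteristic polynomial of A is det(A - λI) = (-6 - λ)(-5 - λ) = 0.
The roots are λ = -6 and λ = -5, so the eigenvalues are the diagonal entries.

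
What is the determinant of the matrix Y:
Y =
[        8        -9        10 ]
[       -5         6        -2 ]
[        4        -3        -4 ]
det(Y) = -78

Expand along row 0 (cofactor expansion): det(Y) = a*(e*i - f*h) - b*(d*i - f*g) + c*(d*h - e*g), where the 3×3 is [[a, b, c], [d, e, f], [g, h, i]].
Minor M_00 = (6)*(-4) - (-2)*(-3) = -24 - 6 = -30.
Minor M_01 = (-5)*(-4) - (-2)*(4) = 20 + 8 = 28.
Minor M_02 = (-5)*(-3) - (6)*(4) = 15 - 24 = -9.
det(Y) = (8)*(-30) - (-9)*(28) + (10)*(-9) = -240 + 252 - 90 = -78.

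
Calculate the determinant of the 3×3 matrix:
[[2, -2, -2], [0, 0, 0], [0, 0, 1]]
0

Expansion along first row:
det = 2·det([[0,0],[0,1]]) - -2·det([[0,0],[0,1]]) + -2·det([[0,0],[0,0]])
    = 2·(0·1 - 0·0) - -2·(0·1 - 0·0) + -2·(0·0 - 0·0)
    = 2·0 - -2·0 + -2·0
    = 0 + 0 + 0 = 0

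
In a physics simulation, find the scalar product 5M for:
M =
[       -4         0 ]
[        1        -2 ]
5M =
[      -20         0 ]
[        5       -10 ]

Scalar multiplication is elementwise: (5M)[i][j] = 5 * M[i][j].
  (5M)[0][0] = 5 * (-4) = -20
  (5M)[0][1] = 5 * (0) = 0
  (5M)[1][0] = 5 * (1) = 5
  (5M)[1][1] = 5 * (-2) = -10
5M =
[      -20         0 ]
[        5       -10 ]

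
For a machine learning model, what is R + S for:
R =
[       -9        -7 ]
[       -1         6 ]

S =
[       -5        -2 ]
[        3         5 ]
R + S =
[      -14        -9 ]
[        2        11 ]

Matrix addition is elementwise: (R+S)[i][j] = R[i][j] + S[i][j].
  (R+S)[0][0] = (-9) + (-5) = -14
  (R+S)[0][1] = (-7) + (-2) = -9
  (R+S)[1][0] = (-1) + (3) = 2
  (R+S)[1][1] = (6) + (5) = 11
R + S =
[      -14        -9 ]
[        2        11 ]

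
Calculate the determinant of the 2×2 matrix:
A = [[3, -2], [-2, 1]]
-1

For A = [[a, b], [c, d]], det(A) = a*d - b*c.
det(A) = (3)*(1) - (-2)*(-2) = 3 - 4 = -1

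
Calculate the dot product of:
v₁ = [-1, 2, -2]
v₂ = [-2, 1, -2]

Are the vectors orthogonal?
8, No

The dot product is the sum of products of corresponding components.
v₁·v₂ = (-1)*(-2) + (2)*(1) + (-2)*(-2) = 2 + 2 + 4 = 8.
Two vectors are orthogonal iff their dot product is 0; here the dot product is 8, so the vectors are not orthogonal.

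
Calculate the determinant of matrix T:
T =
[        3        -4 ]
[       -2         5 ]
det(T) = 7

For a 2×2 matrix [[a, b], [c, d]], det = a*d - b*c.
det(T) = (3)*(5) - (-4)*(-2) = 15 - 8 = 7.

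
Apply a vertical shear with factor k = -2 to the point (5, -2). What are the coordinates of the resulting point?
(5, -12)

Shear matrix for vertical shear with factor k = -2:
[[1, 0], [-2, 1]]
Result: (5, -2) → (5, -12)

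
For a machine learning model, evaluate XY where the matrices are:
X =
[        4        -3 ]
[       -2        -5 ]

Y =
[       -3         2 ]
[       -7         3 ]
XY =
[        9        -1 ]
[       41       -19 ]

Matrix multiplication: (XY)[i][j] = sum over k of X[i][k] * Y[k][j].
  (XY)[0][0] = (4)*(-3) + (-3)*(-7) = 9
  (XY)[0][1] = (4)*(2) + (-3)*(3) = -1
  (XY)[1][0] = (-2)*(-3) + (-5)*(-7) = 41
  (XY)[1][1] = (-2)*(2) + (-5)*(3) = -19
XY =
[        9        -1 ]
[       41       -19 ]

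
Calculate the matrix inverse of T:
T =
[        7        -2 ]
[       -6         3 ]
det(T) = 9
T⁻¹ =
[      1/3       2/9 ]
[      2/3       7/9 ]

For a 2×2 matrix T = [[a, b], [c, d]] with det(T) ≠ 0, T⁻¹ = (1/det(T)) * [[d, -b], [-c, a]].
det(T) = (7)*(3) - (-2)*(-6) = 21 - 12 = 9.
T⁻¹ = (1/9) * [[3, 2], [6, 7]].
Dividing each entry by 9 and reducing:
T⁻¹ =
[      1/3       2/9 ]
[      2/3       7/9 ]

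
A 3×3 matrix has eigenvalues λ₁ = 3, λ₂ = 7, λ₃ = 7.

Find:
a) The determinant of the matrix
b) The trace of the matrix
det = 147, trace = 17

Two standard eigenvalue identities:
- det(A) equals the product of the eigenvalues (counted with multiplicity).
- trace(A) equals the sum of the eigenvalues.
det(A) = (3)*(7)*(7) = 147.
trace(A) = 3 + 7 + 7 = 17.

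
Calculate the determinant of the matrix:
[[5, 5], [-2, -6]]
-20

For a 2×2 matrix [[a, b], [c, d]], det = ad - bc
det = (5)(-6) - (5)(-2) = -30 - -10 = -20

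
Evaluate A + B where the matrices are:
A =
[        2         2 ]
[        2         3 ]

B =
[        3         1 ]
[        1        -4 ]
A + B =
[        5         3 ]
[        3        -1 ]

Matrix addition is elementwise: (A+B)[i][j] = A[i][j] + B[i][j].
  (A+B)[0][0] = (2) + (3) = 5
  (A+B)[0][1] = (2) + (1) = 3
  (A+B)[1][0] = (2) + (1) = 3
  (A+B)[1][1] = (3) + (-4) = -1
A + B =
[        5         3 ]
[        3        -1 ]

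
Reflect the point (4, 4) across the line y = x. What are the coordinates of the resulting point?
(4, 4)

Reflection across line y = x: (4, 4) → (4, 4)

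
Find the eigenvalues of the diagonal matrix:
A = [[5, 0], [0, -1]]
λ₁ = 5, λ₂ = -1

The characteristic polynomial of A is det(A - λI) = (5 - λ)(-1 - λ) = 0.
The roots are λ = 5 and λ = -1, so the eigenvalues are the diagonal entries.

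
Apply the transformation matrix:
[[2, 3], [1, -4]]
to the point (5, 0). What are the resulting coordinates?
(10, 5)

Matrix multiplication:
[[2, 3], [1, -4]] × [5, 0]ᵀ
= [2×5 + 3×0, 1×5 + -4×0]ᵀ
= [10.0000, 5.0000]ᵀ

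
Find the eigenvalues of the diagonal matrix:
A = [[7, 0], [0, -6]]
λ₁ = 7, λ₂ = -6

The characteristic polynomial of A is det(A - λI) = (7 - λ)(-6 - λ) = 0.
The roots are λ = 7 and λ = -6, so the eigenvalues are the diagonal entries.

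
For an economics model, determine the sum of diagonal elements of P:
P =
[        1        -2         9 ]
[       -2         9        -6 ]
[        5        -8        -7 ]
tr(P) = 1 + 9 - 7 = 3

The trace of a square matrix is the sum of its diagonal entries.
Diagonal entries of P: P[0][0] = 1, P[1][1] = 9, P[2][2] = -7.
tr(P) = 1 + 9 - 7 = 3.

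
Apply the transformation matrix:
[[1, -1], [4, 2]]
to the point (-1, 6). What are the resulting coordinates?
(-7, 8)

Matrix multiplication:
[[1, -1], [4, 2]] × [-1, 6]ᵀ
= [1×-1 + -1×6, 4×-1 + 2×6]ᵀ
= [-7.0000, 8.0000]ᵀ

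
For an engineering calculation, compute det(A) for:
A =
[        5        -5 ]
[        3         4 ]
det(A) = 35

For a 2×2 matrix [[a, b], [c, d]], det = a*d - b*c.
det(A) = (5)*(4) - (-5)*(3) = 20 + 15 = 35.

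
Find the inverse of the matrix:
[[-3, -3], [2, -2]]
[[-1/6, 1/4], [-1/6, -1/4]]

For [[a,b],[c,d]], inverse = (1/det)·[[d,-b],[-c,a]]
det = -3·-2 - -3·2 = 12
Inverse = (1/12)·[[-2, 3], [-2, -3]]
        = [[-1/6, 1/4], [-1/6, -1/4]]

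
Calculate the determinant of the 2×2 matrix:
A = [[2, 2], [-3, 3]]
12

For A = [[a, b], [c, d]], det(A) = a*d - b*c.
det(A) = (2)*(3) - (2)*(-3) = 6 - -6 = 12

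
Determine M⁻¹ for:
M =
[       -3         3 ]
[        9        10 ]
det(M) = -57
M⁻¹ =
[   -10/57      1/19 ]
[     3/19      1/19 ]

For a 2×2 matrix M = [[a, b], [c, d]] with det(M) ≠ 0, M⁻¹ = (1/det(M)) * [[d, -b], [-c, a]].
det(M) = (-3)*(10) - (3)*(9) = -30 - 27 = -57.
M⁻¹ = (1/-57) * [[10, -3], [-9, -3]].
Dividing each entry by -57 and reducing:
M⁻¹ =
[   -10/57      1/19 ]
[     3/19      1/19 ]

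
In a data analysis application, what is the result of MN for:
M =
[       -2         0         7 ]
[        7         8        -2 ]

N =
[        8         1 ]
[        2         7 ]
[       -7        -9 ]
MN =
[      -65       -65 ]
[       86        81 ]

Matrix multiplication: (MN)[i][j] = sum over k of M[i][k] * N[k][j].
  (MN)[0][0] = (-2)*(8) + (0)*(2) + (7)*(-7) = -65
  (MN)[0][1] = (-2)*(1) + (0)*(7) + (7)*(-9) = -65
  (MN)[1][0] = (7)*(8) + (8)*(2) + (-2)*(-7) = 86
  (MN)[1][1] = (7)*(1) + (8)*(7) + (-2)*(-9) = 81
MN =
[      -65       -65 ]
[       86        81 ]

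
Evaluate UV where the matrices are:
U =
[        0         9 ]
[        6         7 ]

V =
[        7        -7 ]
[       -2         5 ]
UV =
[      -18        45 ]
[       28        -7 ]

Matrix multiplication: (UV)[i][j] = sum over k of U[i][k] * V[k][j].
  (UV)[0][0] = (0)*(7) + (9)*(-2) = -18
  (UV)[0][1] = (0)*(-7) + (9)*(5) = 45
  (UV)[1][0] = (6)*(7) + (7)*(-2) = 28
  (UV)[1][1] = (6)*(-7) + (7)*(5) = -7
UV =
[      -18        45 ]
[       28        -7 ]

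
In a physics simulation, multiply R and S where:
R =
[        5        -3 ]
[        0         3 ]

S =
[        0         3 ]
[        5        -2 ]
RS =
[      -15        21 ]
[       15        -6 ]

Matrix multiplication: (RS)[i][j] = sum over k of R[i][k] * S[k][j].
  (RS)[0][0] = (5)*(0) + (-3)*(5) = -15
  (RS)[0][1] = (5)*(3) + (-3)*(-2) = 21
  (RS)[1][0] = (0)*(0) + (3)*(5) = 15
  (RS)[1][1] = (0)*(3) + (3)*(-2) = -6
RS =
[      -15        21 ]
[       15        -6 ]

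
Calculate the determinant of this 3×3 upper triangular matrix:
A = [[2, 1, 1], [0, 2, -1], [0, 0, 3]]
12

The determinant of a triangular matrix is the product of its diagonal entries (the off-diagonal entries above the diagonal do not affect it).
det(A) = (2) * (2) * (3) = 12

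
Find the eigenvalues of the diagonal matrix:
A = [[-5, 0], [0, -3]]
λ₁ = -5, λ₂ = -3

The characteristic polynomial of A is det(A - λI) = (-5 - λ)(-3 - λ) = 0.
The roots are λ = -5 and λ = -3, so the eigenvalues are the diagonal entries.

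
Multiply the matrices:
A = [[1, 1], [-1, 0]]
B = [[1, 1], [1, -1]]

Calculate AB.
[[2, 0], [-1, -1]]

Each entry (i,j) of AB = sum over k of A[i][k]*B[k][j].
(AB)[0][0] = (1)*(1) + (1)*(1) = 2
(AB)[0][1] = (1)*(1) + (1)*(-1) = 0
(AB)[1][0] = (-1)*(1) + (0)*(1) = -1
(AB)[1][1] = (-1)*(1) + (0)*(-1) = -1
AB = [[2, 0], [-1, -1]]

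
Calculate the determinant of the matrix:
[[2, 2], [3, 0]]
-6

For a 2×2 matrix [[a, b], [c, d]], det = ad - bc
det = (2)(0) - (2)(3) = 0 - 6 = -6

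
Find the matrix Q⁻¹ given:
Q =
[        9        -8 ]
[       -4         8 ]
det(Q) = 40
Q⁻¹ =
[      1/5       1/5 ]
[     1/10      9/40 ]

For a 2×2 matrix Q = [[a, b], [c, d]] with det(Q) ≠ 0, Q⁻¹ = (1/det(Q)) * [[d, -b], [-c, a]].
det(Q) = (9)*(8) - (-8)*(-4) = 72 - 32 = 40.
Q⁻¹ = (1/40) * [[8, 8], [4, 9]].
Dividing each entry by 40 and reducing:
Q⁻¹ =
[      1/5       1/5 ]
[     1/10      9/40 ]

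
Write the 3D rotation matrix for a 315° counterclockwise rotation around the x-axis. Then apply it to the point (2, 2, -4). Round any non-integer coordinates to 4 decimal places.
R = [[1, 0, 0], [0, √2/2, √2/2], [0, -√2/2, √2/2]]; R·(2, 2, -4) = (2.0000, -1.4142, -4.2426)

Rotation matrix for 315° around x-axis:
cos(315°) = √2/2, sin(315°) = -√2/2
R = [[1, 0, 0], [0, √2/2, √2/2], [0, -√2/2, √2/2]]
Apply to (2, 2, -4): R·[2, 2, -4]ᵀ = (2.0000, -1.4142, -4.2426)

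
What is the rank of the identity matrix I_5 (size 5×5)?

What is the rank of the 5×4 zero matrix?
rank(I_5) = 5, rank(0) = 0

The identity I_5 has 5 columns that are the standard basis vectors e_1, …, e_5. These are linearly independent, so all 5 columns are pivots and rank(I_5) = 5.
The 5×4 zero matrix has every entry zero, so every row is the zero row and there are no pivots; rank(0) = 0.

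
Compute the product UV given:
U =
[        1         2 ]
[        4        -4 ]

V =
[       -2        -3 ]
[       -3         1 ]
UV =
[       -8        -1 ]
[        4       -16 ]

Matrix multiplication: (UV)[i][j] = sum over k of U[i][k] * V[k][j].
  (UV)[0][0] = (1)*(-2) + (2)*(-3) = -8
  (UV)[0][1] = (1)*(-3) + (2)*(1) = -1
  (UV)[1][0] = (4)*(-2) + (-4)*(-3) = 4
  (UV)[1][1] = (4)*(-3) + (-4)*(1) = -16
UV =
[       -8        -1 ]
[        4       -16 ]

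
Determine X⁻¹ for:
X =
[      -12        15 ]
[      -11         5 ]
det(X) = 105
X⁻¹ =
[     1/21      -1/7 ]
[   11/105     -4/35 ]

For a 2×2 matrix X = [[a, b], [c, d]] with det(X) ≠ 0, X⁻¹ = (1/det(X)) * [[d, -b], [-c, a]].
det(X) = (-12)*(5) - (15)*(-11) = -60 + 165 = 105.
X⁻¹ = (1/105) * [[5, -15], [11, -12]].
Dividing each entry by 105 and reducing:
X⁻¹ =
[     1/21      -1/7 ]
[   11/105     -4/35 ]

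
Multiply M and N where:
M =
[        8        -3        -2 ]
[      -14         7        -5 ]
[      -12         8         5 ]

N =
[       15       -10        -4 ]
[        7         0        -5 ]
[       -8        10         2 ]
MN =
[      115      -100       -21 ]
[     -121        90        11 ]
[     -164       170        18 ]

Matrix multiplication: (MN)[i][j] = sum over k of M[i][k] * N[k][j].
  (MN)[0][0] = (8)*(15) + (-3)*(7) + (-2)*(-8) = 115
  (MN)[0][1] = (8)*(-10) + (-3)*(0) + (-2)*(10) = -100
  (MN)[0][2] = (8)*(-4) + (-3)*(-5) + (-2)*(2) = -21
  (MN)[1][0] = (-14)*(15) + (7)*(7) + (-5)*(-8) = -121
  (MN)[1][1] = (-14)*(-10) + (7)*(0) + (-5)*(10) = 90
  (MN)[1][2] = (-14)*(-4) + (7)*(-5) + (-5)*(2) = 11
  (MN)[2][0] = (-12)*(15) + (8)*(7) + (5)*(-8) = -164
  (MN)[2][1] = (-12)*(-10) + (8)*(0) + (5)*(10) = 170
  (MN)[2][2] = (-12)*(-4) + (8)*(-5) + (5)*(2) = 18
MN =
[      115      -100       -21 ]
[     -121        90        11 ]
[     -164       170        18 ]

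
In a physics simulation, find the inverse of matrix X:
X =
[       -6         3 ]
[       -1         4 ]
det(X) = -21
X⁻¹ =
[    -4/21       1/7 ]
[    -1/21       2/7 ]

For a 2×2 matrix X = [[a, b], [c, d]] with det(X) ≠ 0, X⁻¹ = (1/det(X)) * [[d, -b], [-c, a]].
det(X) = (-6)*(4) - (3)*(-1) = -24 + 3 = -21.
X⁻¹ = (1/-21) * [[4, -3], [1, -6]].
Dividing each entry by -21 and reducing:
X⁻¹ =
[    -4/21       1/7 ]
[    -1/21       2/7 ]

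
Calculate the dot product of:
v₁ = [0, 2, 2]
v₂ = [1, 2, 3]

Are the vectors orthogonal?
10, No

The dot product is the sum of products of corresponding components.
v₁·v₂ = (0)*(1) + (2)*(2) + (2)*(3) = 0 + 4 + 6 = 10.
Two vectors are orthogonal iff their dot product is 0; here the dot product is 10, so the vectors are not orthogonal.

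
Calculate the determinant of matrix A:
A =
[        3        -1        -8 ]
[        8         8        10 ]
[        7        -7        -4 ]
det(A) = 908

Expand along row 0 (cofactor expansion): det(A) = a*(e*i - f*h) - b*(d*i - f*g) + c*(d*h - e*g), where the 3×3 is [[a, b, c], [d, e, f], [g, h, i]].
Minor M_00 = (8)*(-4) - (10)*(-7) = -32 + 70 = 38.
Minor M_01 = (8)*(-4) - (10)*(7) = -32 - 70 = -102.
Minor M_02 = (8)*(-7) - (8)*(7) = -56 - 56 = -112.
det(A) = (3)*(38) - (-1)*(-102) + (-8)*(-112) = 114 - 102 + 896 = 908.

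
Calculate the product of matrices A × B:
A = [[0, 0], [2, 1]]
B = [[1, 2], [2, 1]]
[[0, 0], [4, 5]]

Matrix multiplication:
C[0][0] = 0×1 + 0×2 = 0
C[0][1] = 0×2 + 0×1 = 0
C[1][0] = 2×1 + 1×2 = 4
C[1][1] = 2×2 + 1×1 = 5
Result: [[0, 0], [4, 5]]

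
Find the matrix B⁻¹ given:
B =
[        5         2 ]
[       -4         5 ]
det(B) = 33
B⁻¹ =
[     5/33     -2/33 ]
[     4/33      5/33 ]

For a 2×2 matrix B = [[a, b], [c, d]] with det(B) ≠ 0, B⁻¹ = (1/det(B)) * [[d, -b], [-c, a]].
det(B) = (5)*(5) - (2)*(-4) = 25 + 8 = 33.
B⁻¹ = (1/33) * [[5, -2], [4, 5]].
Dividing each entry by 33 and reducing:
B⁻¹ =
[     5/33     -2/33 ]
[     4/33      5/33 ]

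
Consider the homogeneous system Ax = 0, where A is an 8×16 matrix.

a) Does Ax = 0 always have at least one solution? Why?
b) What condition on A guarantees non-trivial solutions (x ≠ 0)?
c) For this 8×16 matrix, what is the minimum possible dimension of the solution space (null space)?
a) Yes, x = 0 is always a solution. b) When A has linearly dependent columns (rank < n). c) Minimum nullity = 8.

a) x = 0 satisfies A·0 = 0, so the zero vector is always a solution.
b) Non-trivial solutions exist iff the columns of A are linearly dependent, equivalently rank(A) < n (the number of columns).
c) By rank-nullity, rank(A) + nullity(A) = n = 16. Since A has only 8 rows, rank(A) ≤ 8, so nullity(A) ≥ 16 - 8 = 8.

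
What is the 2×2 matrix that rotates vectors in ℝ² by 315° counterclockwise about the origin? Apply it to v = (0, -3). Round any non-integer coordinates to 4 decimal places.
R = [[√2/2, √2/2], [-√2/2, √2/2]]; R·v = (-2.1213, -2.1213)

A counterclockwise rotation by angle θ in ℝ² has matrix R(θ) = [[cos θ, -sin θ], [sin θ, cos θ]].
For θ = 315°: cos θ = √2/2, sin θ = -√2/2.
R(315°) = [[√2/2, √2/2], [-√2/2, √2/2]].
R·v = [√2/2·0 + (√2/2)·-3, -√2/2·0 + √2/2·-3] = (-2.1213, -2.1213).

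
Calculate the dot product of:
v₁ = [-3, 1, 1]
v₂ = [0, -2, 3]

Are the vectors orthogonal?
1, No

The dot product is the sum of products of corresponding components.
v₁·v₂ = (-3)*(0) + (1)*(-2) + (1)*(3) = 0 - 2 + 3 = 1.
Two vectors are orthogonal iff their dot product is 0; here the dot product is 1, so the vectors are not orthogonal.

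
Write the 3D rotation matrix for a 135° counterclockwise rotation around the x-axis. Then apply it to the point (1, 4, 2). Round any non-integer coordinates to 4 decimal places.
R = [[1, 0, 0], [0, -√2/2, -√2/2], [0, √2/2, -√2/2]]; R·(1, 4, 2) = (1.0000, -4.2426, 1.4142)

Rotation matrix for 135° around x-axis:
cos(135°) = -√2/2, sin(135°) = √2/2
R = [[1, 0, 0], [0, -√2/2, -√2/2], [0, √2/2, -√2/2]]
Apply to (1, 4, 2): R·[1, 4, 2]ᵀ = (1.0000, -4.2426, 1.4142)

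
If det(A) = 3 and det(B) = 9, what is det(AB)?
27

Use the multiplicative property of determinants: det(AB) = det(A)*det(B).
det(AB) = (3)*(9) = 27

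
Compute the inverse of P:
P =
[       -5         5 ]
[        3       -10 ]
det(P) = 35
P⁻¹ =
[     -2/7      -1/7 ]
[    -3/35      -1/7 ]

For a 2×2 matrix P = [[a, b], [c, d]] with det(P) ≠ 0, P⁻¹ = (1/det(P)) * [[d, -b], [-c, a]].
det(P) = (-5)*(-10) - (5)*(3) = 50 - 15 = 35.
P⁻¹ = (1/35) * [[-10, -5], [-3, -5]].
Dividing each entry by 35 and reducing:
P⁻¹ =
[     -2/7      -1/7 ]
[    -3/35      -1/7 ]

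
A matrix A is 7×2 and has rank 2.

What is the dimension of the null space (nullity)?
0

The rank-nullity theorem for an m×n matrix states:
rank(A) + nullity(A) = n (the number of columns).
Here n = 2 and rank(A) = 2, so nullity(A) = 2 - 2 = 0.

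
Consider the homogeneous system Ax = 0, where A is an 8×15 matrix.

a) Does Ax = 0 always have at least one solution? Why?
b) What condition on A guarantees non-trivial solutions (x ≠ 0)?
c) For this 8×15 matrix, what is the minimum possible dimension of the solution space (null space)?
a) Yes, x = 0 is always a solution. b) When A has linearly dependent columns (rank < n). c) Minimum nullity = 7.

a) x = 0 satisfies A·0 = 0, so the zero vector is always a solution.
b) Non-trivial solutions exist iff the columns of A are linearly dependent, equivalently rank(A) < n (the number of columns).
c) By rank-nullity, rank(A) + nullity(A) = n = 15. Since A has only 8 rows, rank(A) ≤ 8, so nullity(A) ≥ 15 - 8 = 7.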